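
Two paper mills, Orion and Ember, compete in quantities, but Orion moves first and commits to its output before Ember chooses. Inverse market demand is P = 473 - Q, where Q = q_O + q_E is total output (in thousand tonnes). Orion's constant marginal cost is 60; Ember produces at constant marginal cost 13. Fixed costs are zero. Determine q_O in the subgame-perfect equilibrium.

Solve by backward induction. Given q_O, the follower Ember maximises π_E = (473 - q_O - q_E)q_E - 13q_E.
Setting the follower's marginal profit to zero, 460 - q_O - 2q_E = 0, i.e. q_E = (460 - q_O)/2.
The leader anticipates this reaction. Substituting into P = 473 - Q gives P = 243 - (1/2)q_O, so π_O = (243 - (1/2)q_O)q_O - 60q_O.
Leader FOC: 183 - q_O = 0, so q_O = 183.
Then q_E = (460 - 183)/2 = 277/2.

183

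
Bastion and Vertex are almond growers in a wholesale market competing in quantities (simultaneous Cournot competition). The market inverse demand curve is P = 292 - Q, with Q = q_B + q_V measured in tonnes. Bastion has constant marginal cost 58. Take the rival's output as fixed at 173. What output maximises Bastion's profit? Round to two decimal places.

With the rival's output fixed at 173, Bastion's profit is π_B = (292 - 173 - q_B)q_B - (58q_B) = (119 - q_B)q_B - (58q_B).
∂π_B/∂q_B = 61 - 2q_B = 0, so q_B = 61/2.

30.50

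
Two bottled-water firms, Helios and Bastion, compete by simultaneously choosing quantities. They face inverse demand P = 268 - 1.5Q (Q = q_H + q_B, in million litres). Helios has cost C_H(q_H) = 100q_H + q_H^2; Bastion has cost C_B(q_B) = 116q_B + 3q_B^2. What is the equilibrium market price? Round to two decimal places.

205.12

Helios's profit: π_H = (268 - 1.5Q)q_H - (100q_H + q_H²). Setting ∂π_H/∂q_H = 0: 168 - 5q_H - (3/2)(q_B) = 0.
Bastion's profit: π_B = (268 - 1.5Q)q_B - (116q_B + 3q_B²). Setting ∂π_B/∂q_B = 0: 152 - 9q_B - (3/2)(q_H) = 0.
Best responses: q_H = (168 - (3/2)q_B)/5, q_B = (152 - (3/2)q_H)/9.
Substituting one into the other gives q_H = 1712/57 and q_B = 11.8830.
Total output Q = 41.9181, so price P = 268 - (3/2)·41.9181 = 205.1228.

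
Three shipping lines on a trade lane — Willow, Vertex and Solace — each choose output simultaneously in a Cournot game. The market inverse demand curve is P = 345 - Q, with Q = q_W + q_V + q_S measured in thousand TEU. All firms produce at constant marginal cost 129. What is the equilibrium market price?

Each firm earns π_i = (345 - Q)q_i - 129q_i.
First-order condition (treating rivals' output as given): 216 - 2q_i - Σ_{j≠i} q_j = 0.
By symmetry each firm produces the same amount; substituting Σ_{j≠i} q_j = 2q_i yields q_i = 216/4 = 54.
Total output Q = 162, so price P = 345 - 162 = 183.

183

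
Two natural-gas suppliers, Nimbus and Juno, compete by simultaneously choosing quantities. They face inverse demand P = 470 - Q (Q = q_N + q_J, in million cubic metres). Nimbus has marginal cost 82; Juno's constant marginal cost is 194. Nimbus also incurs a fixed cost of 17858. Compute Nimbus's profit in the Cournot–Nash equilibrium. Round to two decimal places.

9919.78

Nimbus's profit: π_N = (470 - Q)q_N - (82q_N). Setting ∂π_N/∂q_N = 0: 388 - 2q_N - (q_J) = 0.
Juno's first-order condition: 276 - 2q_J - (q_N) = 0.
So q_N = (388 - q_J)/2 and q_J = (276 - q_N)/2.
Substituting one into the other gives q_N = 500/3 and q_J = 164/3.
Price P = 470 - 664/3 = 746/3.
Nimbus's profit: (746/3 - 82)·(500/3) - 17858 = 9919.7778.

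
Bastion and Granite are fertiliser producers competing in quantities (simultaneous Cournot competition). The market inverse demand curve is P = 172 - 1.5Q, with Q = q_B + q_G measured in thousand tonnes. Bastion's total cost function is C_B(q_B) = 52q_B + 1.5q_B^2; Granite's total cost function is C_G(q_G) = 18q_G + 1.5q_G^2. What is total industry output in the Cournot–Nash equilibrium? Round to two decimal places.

Bastion's profit: π_B = (172 - 1.5Q)q_B - (52q_B + (3/2)q_B²). Setting ∂π_B/∂q_B = 0: 120 - 6q_B - (3/2)(q_G) = 0.
Granite's first-order condition: 154 - 6q_G - (3/2)(q_B) = 0.
So q_B = (120 - (3/2)q_G)/6 and q_G = (154 - (3/2)q_B)/6.
Substituting one into the other gives q_B = 652/45 and q_G = 992/45.
Total output Q = 652/45 + 992/45 = 548/15.

36.53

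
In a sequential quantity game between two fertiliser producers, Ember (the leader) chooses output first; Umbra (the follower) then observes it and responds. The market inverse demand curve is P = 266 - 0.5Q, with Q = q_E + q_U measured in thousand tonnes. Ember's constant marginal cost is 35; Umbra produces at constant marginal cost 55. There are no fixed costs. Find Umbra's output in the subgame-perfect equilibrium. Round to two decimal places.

85.50

The follower Umbra best-responds to any q_E: π_U = (266 - 0.5Q)q_U - 55q_U.
∂π_U/∂q_U = 211 - (1/2)q_E - q_U = 0 gives the reaction function q_U = (211 - (1/2)q_E).
The leader anticipates this reaction. Substituting into P = 266 - 0.5Q gives P = 321/2 - (1/4)q_E, so π_E = (321/2 - (1/4)q_E)q_E - 35q_E.
Leader FOC: 251/2 - (1/2)q_E = 0, so q_E = 251.
Then q_U = (211 - (1/2)·251) = 171/2.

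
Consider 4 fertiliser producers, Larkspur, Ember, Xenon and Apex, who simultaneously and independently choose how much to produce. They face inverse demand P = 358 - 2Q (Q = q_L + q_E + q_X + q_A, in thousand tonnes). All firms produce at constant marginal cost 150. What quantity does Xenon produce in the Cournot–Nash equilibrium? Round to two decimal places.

20.80

A representative firm's profit is π_i = q_i(358 - 2Q) - 150q_i.
First-order condition (treating rivals' output as given): 208 - 4q_i - 2·Σ_{j≠i} q_j = 0.
By symmetry each firm produces the same amount; substituting Σ_{j≠i} q_j = 3q_i yields q_i = 208/10 = 104/5.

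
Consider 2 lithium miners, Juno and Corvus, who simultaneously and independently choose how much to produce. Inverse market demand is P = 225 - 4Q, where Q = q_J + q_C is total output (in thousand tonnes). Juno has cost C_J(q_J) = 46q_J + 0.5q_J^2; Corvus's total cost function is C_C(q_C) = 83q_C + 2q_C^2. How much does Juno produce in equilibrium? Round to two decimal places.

Juno's profit: π_J = (225 - 4Q)q_J - (46q_J + (1/2)q_J²). Setting ∂π_J/∂q_J = 0: 179 - 9q_J - 4(q_C) = 0.
Corvus's profit: π_C = (225 - 4Q)q_C - (83q_C + 2q_C²). Setting ∂π_C/∂q_C = 0: 142 - 12q_C - 4(q_J) = 0.
Best responses: q_J = (179 - 4q_C)/9, q_C = (142 - 4q_J)/12.
Solving the pair: q_J = 395/23, q_C = 281/46.

17.17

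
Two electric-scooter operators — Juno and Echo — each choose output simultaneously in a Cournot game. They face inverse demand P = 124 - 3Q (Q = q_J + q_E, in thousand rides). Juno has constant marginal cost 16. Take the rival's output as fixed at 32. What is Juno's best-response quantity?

With the rival's output fixed at 32, Juno's profit is π_J = (124 - 3·32 - 3q_J)q_J - (16q_J) = (28 - 3q_J)q_J - (16q_J).
∂π_J/∂q_J = 12 - 6q_J = 0, so q_J = 2.

2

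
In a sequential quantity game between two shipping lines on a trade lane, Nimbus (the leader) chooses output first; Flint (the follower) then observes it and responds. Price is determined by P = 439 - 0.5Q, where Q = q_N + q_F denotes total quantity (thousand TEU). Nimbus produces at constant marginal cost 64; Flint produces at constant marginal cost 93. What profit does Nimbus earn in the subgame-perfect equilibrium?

Solve by backward induction. Given q_N, the follower Flint maximises π_F = (439 - (1/2)q_N - (1/2)q_F)q_F - 93q_F.
Follower FOC: 346 - (1/2)q_N - q_F = 0, so q_F(q_N) = (346 - (1/2)q_N).
The leader anticipates this reaction. Substituting into P = 439 - 0.5Q gives P = 266 - (1/4)q_N, so π_N = (266 - (1/4)q_N)q_N - 64q_N.
Leader FOC: 202 - (1/2)q_N = 0, so q_N = 404.
Then q_F = (346 - (1/2)·404) = 144.
Price P = 439 - (1/2)·548 = 165.
Nimbus's profit: (165 - 64)·404 = 40804.

40804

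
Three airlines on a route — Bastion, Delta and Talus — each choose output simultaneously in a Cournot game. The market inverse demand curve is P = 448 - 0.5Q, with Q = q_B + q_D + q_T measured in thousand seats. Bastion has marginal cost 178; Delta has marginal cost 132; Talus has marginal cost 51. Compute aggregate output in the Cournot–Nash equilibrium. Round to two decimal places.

491.50

Bastion's profit: π_B = (448 - 0.5Q)q_B - (178q_B). Setting ∂π_B/∂q_B = 0: 270 - q_B - (1/2)(q_D + q_T) = 0.
Delta's profit: π_D = (448 - 0.5Q)q_D - (132q_D). Setting ∂π_D/∂q_D = 0: 316 - q_D - (1/2)(q_B + q_T) = 0.
Talus's first-order condition: 397 - q_T - (1/2)(q_B + q_D) = 0.
Adding the 3 first-order conditions: 983 − 2Q = 0, so Q = 983/2.
Back-substituting: q_B = (270 − 983/4)/(1/2) = 97/2, q_D = (316 − 983/4)/(1/2) = 281/2, q_T = (397 − 983/4)/(1/2) = 605/2.
Total output Q = 97/2 + 281/2 + 605/2 = 983/2.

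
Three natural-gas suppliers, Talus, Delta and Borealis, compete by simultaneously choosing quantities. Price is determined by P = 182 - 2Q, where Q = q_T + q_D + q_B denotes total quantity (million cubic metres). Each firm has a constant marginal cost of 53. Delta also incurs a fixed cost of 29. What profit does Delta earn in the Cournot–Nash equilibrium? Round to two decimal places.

491.03

A representative firm's profit is π_i = q_i(182 - 2Q) - 53q_i.
First-order condition (treating rivals' output as given): 129 - 4q_i - 2·Σ_{j≠i} q_j = 0.
With identical firms every q_j equals q_i, so Σ_{j≠i} q_j = 2q_i and 129 = 8q_i, giving q_i = 129/8.
Price P = 182 - 2·(387/8) = 341/4.
Delta's profit: (341/4 - 53)·(129/8) - 29 = 491.0313.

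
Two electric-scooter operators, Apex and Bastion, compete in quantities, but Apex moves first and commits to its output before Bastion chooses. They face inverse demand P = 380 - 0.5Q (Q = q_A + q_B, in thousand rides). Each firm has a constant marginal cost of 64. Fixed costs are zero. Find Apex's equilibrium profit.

Solve by backward induction. Given q_A, the follower Bastion maximises π_B = (380 - (1/2)q_A - (1/2)q_B)q_B - 64q_B.
Setting the follower's marginal profit to zero, 316 - (1/2)q_A - q_B = 0, i.e. q_B = (316 - (1/2)q_A).
The leader anticipates this reaction. Substituting into P = 380 - 0.5Q gives P = 222 - (1/4)q_A, so π_A = (222 - (1/4)q_A)q_A - 64q_A.
Maximising: ∂π_A/∂q_A = 158 - (1/2)q_A = 0, giving q_A = 316.
Then q_B = (316 - (1/2)·316) = 158.
Price P = 380 - (1/2)·474 = 143.
Apex's profit: (143 - 64)·316 = 24964.

24964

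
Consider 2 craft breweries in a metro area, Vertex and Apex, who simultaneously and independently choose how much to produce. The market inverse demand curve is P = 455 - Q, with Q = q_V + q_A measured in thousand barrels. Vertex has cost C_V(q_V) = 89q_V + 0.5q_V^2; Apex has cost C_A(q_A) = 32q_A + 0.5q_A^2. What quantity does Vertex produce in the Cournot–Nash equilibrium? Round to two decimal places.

Vertex's profit: π_V = (455 - Q)q_V - (89q_V + (1/2)q_V²). Setting ∂π_V/∂q_V = 0: 366 - 3q_V - (q_A) = 0.
Apex's first-order condition: 423 - 3q_A - (q_V) = 0.
So q_V = (366 - q_A)/3 and q_A = (423 - q_V)/3.
Solving the pair: q_V = 675/8, q_A = 903/8.

84.38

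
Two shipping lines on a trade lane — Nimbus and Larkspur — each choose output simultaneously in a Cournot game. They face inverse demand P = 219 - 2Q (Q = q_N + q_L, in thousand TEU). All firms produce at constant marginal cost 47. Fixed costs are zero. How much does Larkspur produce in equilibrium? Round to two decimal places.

28.67

Each firm earns π_i = (219 - 2Q)q_i - 47q_i.
Setting ∂π_i/∂q_i = 0 with rivals' quantities fixed: 172 - 4q_i - 2q_j = 0.
With identical firms every q_j equals q_i, so q_j = q_i and 172 = 6q_i, giving q_i = 86/3.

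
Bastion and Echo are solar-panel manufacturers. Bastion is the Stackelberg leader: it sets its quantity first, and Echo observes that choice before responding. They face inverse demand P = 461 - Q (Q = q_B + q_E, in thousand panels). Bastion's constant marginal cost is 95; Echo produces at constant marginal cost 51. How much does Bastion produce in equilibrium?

161

The follower Echo best-responds to any q_B: π_E = (461 - Q)q_E - 51q_E.
Setting the follower's marginal profit to zero, 410 - q_B - 2q_E = 0, i.e. q_E = (410 - q_B)/2.
Bastion substitutes q_E(q_B) into its own profit: π_B = q_B(461 - q_B - (410 - q_B)/2) - 95q_B = (256 - (1/2)q_B)q_B - 95q_B.
Leader FOC: 161 - q_B = 0, so q_B = 161.
Then q_E = (410 - 161)/2 = 249/2.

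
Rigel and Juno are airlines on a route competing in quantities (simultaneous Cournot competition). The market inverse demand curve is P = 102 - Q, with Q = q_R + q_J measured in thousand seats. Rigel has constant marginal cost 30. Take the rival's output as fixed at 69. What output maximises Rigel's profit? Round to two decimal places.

1.50

With the rival's output fixed at 69, Rigel's profit is π_R = (102 - 69 - q_R)q_R - (30q_R) = (33 - q_R)q_R - (30q_R).
∂π_R/∂q_R = 3 - 2q_R = 0, so q_R = 3/2.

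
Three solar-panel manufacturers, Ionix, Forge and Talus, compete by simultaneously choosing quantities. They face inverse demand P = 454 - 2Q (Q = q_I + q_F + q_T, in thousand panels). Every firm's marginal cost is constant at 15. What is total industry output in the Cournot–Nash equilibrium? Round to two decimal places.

A representative firm's profit is π_i = q_i(454 - 2Q) - 15q_i.
First-order condition (treating rivals' output as given): 439 - 4q_i - 2·Σ_{j≠i} q_j = 0.
By symmetry each firm produces the same amount; substituting Σ_{j≠i} q_j = 2q_i yields q_i = 439/8.
Total output Q = 439/8 + 439/8 + 439/8 = 1317/8.

164.63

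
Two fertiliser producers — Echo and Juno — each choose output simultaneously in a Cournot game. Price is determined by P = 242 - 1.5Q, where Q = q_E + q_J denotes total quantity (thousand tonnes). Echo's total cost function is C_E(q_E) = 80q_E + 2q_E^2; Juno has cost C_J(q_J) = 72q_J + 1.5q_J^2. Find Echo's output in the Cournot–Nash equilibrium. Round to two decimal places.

18.04

Echo's profit: π_E = (242 - 1.5Q)q_E - (80q_E + 2q_E²). Setting ∂π_E/∂q_E = 0: 162 - 7q_E - (3/2)(q_J) = 0.
Juno's profit: π_J = (242 - 1.5Q)q_J - (72q_J + (3/2)q_J²). Setting ∂π_J/∂q_J = 0: 170 - 6q_J - (3/2)(q_E) = 0.
Best responses: q_E = (162 - (3/2)q_J)/7, q_J = (170 - (3/2)q_E)/6.
Substituting one into the other gives q_E = 956/53 and q_J = 23.8239.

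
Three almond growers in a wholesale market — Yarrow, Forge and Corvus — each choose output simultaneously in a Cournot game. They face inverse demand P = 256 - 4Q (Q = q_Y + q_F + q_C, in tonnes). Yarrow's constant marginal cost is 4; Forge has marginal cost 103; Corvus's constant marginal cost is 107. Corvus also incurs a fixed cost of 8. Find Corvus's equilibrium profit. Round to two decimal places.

19.56

Yarrow's profit: π_Y = (256 - 4Q)q_Y - (4q_Y). Setting ∂π_Y/∂q_Y = 0: 252 - 8q_Y - 4(q_F + q_C) = 0.
Forge's profit: π_F = (256 - 4Q)q_F - (103q_F). Setting ∂π_F/∂q_F = 0: 153 - 8q_F - 4(q_Y + q_C) = 0.
Corvus's profit: π_C = (256 - 4Q)q_C - (107q_C). Setting ∂π_C/∂q_C = 0: 149 - 8q_C - 4(q_Y + q_F) = 0.
Adding the 3 conditions: 554 − 8Q − 8Q = 0, i.e. Q = 277/8.
Back-substituting: q_Y = (252 − 277/2)/4 = 227/8, q_F = (153 − 277/2)/4 = 29/8, q_C = (149 − 277/2)/4 = 21/8.
Price P = 256 - 4·(277/8) = 235/2.
Corvus's profit: (235/2 - 107)·(21/8) - 8 = 313/16.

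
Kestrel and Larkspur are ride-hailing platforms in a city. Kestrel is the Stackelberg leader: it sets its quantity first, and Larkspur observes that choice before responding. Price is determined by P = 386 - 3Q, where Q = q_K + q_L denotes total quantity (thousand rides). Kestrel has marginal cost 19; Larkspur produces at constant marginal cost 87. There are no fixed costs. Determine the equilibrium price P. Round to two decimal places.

Solve by backward induction. Given q_K, the follower Larkspur maximises π_L = (386 - 3q_K - 3q_L)q_L - 87q_L.
Follower FOC: 299 - 3q_K - 6q_L = 0, so q_L(q_K) = (299 - 3q_K)/6.
The leader anticipates this reaction. Substituting into P = 386 - 3Q gives P = 473/2 - (3/2)q_K, so π_K = (473/2 - (3/2)q_K)q_K - 19q_K.
The leader's first-order condition 435/2 - 3q_K = 0 yields q_K = 145/2.
Then q_L = (299 - 3·(145/2))/6 = 163/12.
Total output Q = 1033/12, so price P = 386 - 3·(1033/12) = 511/4.

127.75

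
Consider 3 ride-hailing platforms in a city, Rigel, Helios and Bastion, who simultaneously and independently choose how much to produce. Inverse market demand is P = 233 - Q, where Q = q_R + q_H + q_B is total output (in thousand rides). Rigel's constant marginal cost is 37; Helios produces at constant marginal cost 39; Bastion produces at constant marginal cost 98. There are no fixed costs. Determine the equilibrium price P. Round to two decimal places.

Rigel's profit: π_R = (233 - Q)q_R - (37q_R). Setting ∂π_R/∂q_R = 0: 196 - 2q_R - (q_H + q_B) = 0.
Helios's first-order condition: 194 - 2q_H - (q_R + q_B) = 0.
Bastion's first-order condition: 135 - 2q_B - (q_R + q_H) = 0.
Adding the 3 first-order conditions: 525 − 4Q = 0, so Q = 525/4.
Back-substituting: q_R = (196 − 525/4) = 259/4, q_H = (194 − 525/4) = 251/4, q_B = (135 − 525/4) = 15/4.
Total output Q = 525/4, so price P = 233 - 525/4 = 407/4.

101.75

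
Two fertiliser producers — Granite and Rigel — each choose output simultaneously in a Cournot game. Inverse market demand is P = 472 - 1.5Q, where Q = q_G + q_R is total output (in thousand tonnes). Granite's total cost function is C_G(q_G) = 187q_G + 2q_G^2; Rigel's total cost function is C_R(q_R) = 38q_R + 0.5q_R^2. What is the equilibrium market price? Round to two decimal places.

Granite's profit: π_G = (472 - 1.5Q)q_G - (187q_G + 2q_G²). Setting ∂π_G/∂q_G = 0: 285 - 7q_G - (3/2)(q_R) = 0.
Rigel's profit: π_R = (472 - 1.5Q)q_R - (38q_R + (1/2)q_R²). Setting ∂π_R/∂q_R = 0: 434 - 4q_R - (3/2)(q_G) = 0.
Rearranging gives the reaction functions q_G = (285 - (3/2)q_R)/7 and q_R = (434 - (3/2)q_G)/4.
Substituting one into the other gives q_G = 1956/103 and q_R = 101.3786.
Total output Q = 120.3689, so price P = 472 - (3/2)·120.3689 = 291.4466.

291.45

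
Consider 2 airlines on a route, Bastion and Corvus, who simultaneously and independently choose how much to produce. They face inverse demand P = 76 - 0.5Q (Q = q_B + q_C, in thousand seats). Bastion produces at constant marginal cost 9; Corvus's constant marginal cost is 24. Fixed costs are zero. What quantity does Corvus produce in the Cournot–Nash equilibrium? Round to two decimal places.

Bastion's profit: π_B = (76 - 0.5Q)q_B - (9q_B). Setting ∂π_B/∂q_B = 0: 67 - q_B - (1/2)(q_C) = 0.
Corvus's profit: π_C = (76 - 0.5Q)q_C - (24q_C). Setting ∂π_C/∂q_C = 0: 52 - q_C - (1/2)(q_B) = 0.
Best responses: q_B = (67 - (1/2)q_C), q_C = (52 - (1/2)q_B).
Solving the pair: q_B = 164/3, q_C = 74/3.

24.67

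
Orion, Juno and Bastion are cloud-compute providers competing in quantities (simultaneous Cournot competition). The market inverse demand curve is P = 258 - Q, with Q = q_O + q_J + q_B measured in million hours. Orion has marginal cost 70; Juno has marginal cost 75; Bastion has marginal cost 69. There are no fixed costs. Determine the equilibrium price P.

Orion's profit: π_O = (258 - Q)q_O - (70q_O). Setting ∂π_O/∂q_O = 0: 188 - 2q_O - (q_J + q_B) = 0.
Juno's profit: π_J = (258 - Q)q_J - (75q_J). Setting ∂π_J/∂q_J = 0: 183 - 2q_J - (q_O + q_B) = 0.
Bastion's first-order condition: 189 - 2q_B - (q_O + q_J) = 0.
Adding the 3 first-order conditions: 560 − 4Q = 0, so Q = 140.
Back-substituting: q_O = (188 − 140) = 48, q_J = (183 − 140) = 43, q_B = (189 − 140) = 49.
Total output Q = 140, so price P = 258 - 140 = 118.

118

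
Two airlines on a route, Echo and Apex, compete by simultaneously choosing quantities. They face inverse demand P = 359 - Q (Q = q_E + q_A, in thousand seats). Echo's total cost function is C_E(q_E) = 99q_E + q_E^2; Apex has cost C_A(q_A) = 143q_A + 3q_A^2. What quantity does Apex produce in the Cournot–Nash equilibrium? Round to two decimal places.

19.48

Echo's profit: π_E = (359 - Q)q_E - (99q_E + q_E²). Setting ∂π_E/∂q_E = 0: 260 - 4q_E - (q_A) = 0.
Apex's profit: π_A = (359 - Q)q_A - (143q_A + 3q_A²). Setting ∂π_A/∂q_A = 0: 216 - 8q_A - (q_E) = 0.
Rearranging gives the reaction functions q_E = (260 - q_A)/4 and q_A = (216 - q_E)/8.
Solving the pair: q_E = 1864/31, q_A = 604/31.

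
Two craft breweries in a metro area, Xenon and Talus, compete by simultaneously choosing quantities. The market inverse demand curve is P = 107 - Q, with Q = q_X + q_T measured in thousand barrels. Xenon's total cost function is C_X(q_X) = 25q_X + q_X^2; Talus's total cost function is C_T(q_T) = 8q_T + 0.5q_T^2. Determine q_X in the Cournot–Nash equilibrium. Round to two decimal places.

Xenon's profit: π_X = (107 - Q)q_X - (25q_X + q_X²). Setting ∂π_X/∂q_X = 0: 82 - 4q_X - (q_T) = 0.
Talus's first-order condition: 99 - 3q_T - (q_X) = 0.
Best responses: q_X = (82 - q_T)/4, q_T = (99 - q_X)/3.
Substituting one into the other gives q_X = 147/11 and q_T = 314/11.

13.36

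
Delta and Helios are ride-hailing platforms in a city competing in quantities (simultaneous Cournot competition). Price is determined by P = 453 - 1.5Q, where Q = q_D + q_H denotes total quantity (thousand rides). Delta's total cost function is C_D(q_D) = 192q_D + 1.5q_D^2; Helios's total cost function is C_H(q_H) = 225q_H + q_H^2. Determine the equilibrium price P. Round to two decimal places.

348.16

Delta's profit: π_D = (453 - 1.5Q)q_D - (192q_D + (3/2)q_D²). Setting ∂π_D/∂q_D = 0: 261 - 6q_D - (3/2)(q_H) = 0.
Helios's profit: π_H = (453 - 1.5Q)q_H - (225q_H + q_H²). Setting ∂π_H/∂q_H = 0: 228 - 5q_H - (3/2)(q_D) = 0.
So q_D = (261 - (3/2)q_H)/6 and q_H = (228 - (3/2)q_D)/5.
Solving the pair: q_D = 1284/37, q_H = 1302/37.
Total output Q = 69.8919, so price P = 453 - (3/2)·69.8919 = 348.1622.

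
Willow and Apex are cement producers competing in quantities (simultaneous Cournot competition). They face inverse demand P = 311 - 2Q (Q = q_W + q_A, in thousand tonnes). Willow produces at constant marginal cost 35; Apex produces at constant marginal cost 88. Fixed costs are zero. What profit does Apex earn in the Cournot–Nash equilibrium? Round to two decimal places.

Willow's profit: π_W = (311 - 2Q)q_W - (35q_W). Setting ∂π_W/∂q_W = 0: 276 - 4q_W - 2(q_A) = 0.
Apex's profit: π_A = (311 - 2Q)q_A - (88q_A). Setting ∂π_A/∂q_A = 0: 223 - 4q_A - 2(q_W) = 0.
Best responses: q_W = (276 - 2q_A)/4, q_A = (223 - 2q_W)/4.
Solving the pair: q_W = 329/6, q_A = 85/3.
Price P = 311 - 2·(499/6) = 434/3.
Apex's profit: (434/3 - 88)·(85/3) = 1605.5556.

1605.56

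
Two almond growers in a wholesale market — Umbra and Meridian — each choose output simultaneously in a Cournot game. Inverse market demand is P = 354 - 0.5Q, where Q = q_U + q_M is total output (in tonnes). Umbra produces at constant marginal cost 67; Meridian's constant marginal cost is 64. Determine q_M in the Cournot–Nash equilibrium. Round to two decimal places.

Umbra's profit: π_U = (354 - 0.5Q)q_U - (67q_U). Setting ∂π_U/∂q_U = 0: 287 - q_U - (1/2)(q_M) = 0.
Meridian's first-order condition: 290 - q_M - (1/2)(q_U) = 0.
So q_U = (287 - (1/2)q_M) and q_M = (290 - (1/2)q_U).
Substituting one into the other gives q_U = 568/3 and q_M = 586/3.

195.33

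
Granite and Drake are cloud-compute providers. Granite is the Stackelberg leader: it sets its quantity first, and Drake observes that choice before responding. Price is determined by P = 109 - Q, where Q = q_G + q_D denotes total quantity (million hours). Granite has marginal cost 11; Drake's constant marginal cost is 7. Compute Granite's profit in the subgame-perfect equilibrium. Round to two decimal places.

Solve by backward induction. Given q_G, the follower Drake maximises π_D = (109 - q_G - q_D)q_D - 7q_D.
∂π_D/∂q_D = 102 - q_G - 2q_D = 0 gives the reaction function q_D = (102 - q_G)/2.
The leader anticipates this reaction. Substituting into P = 109 - Q gives P = 58 - (1/2)q_G, so π_G = (58 - (1/2)q_G)q_G - 11q_G.
Maximising: ∂π_G/∂q_G = 47 - q_G = 0, giving q_G = 47.
Then q_D = (102 - 47)/2 = 55/2.
Price P = 109 - 149/2 = 69/2.
Granite's profit: (69/2 - 11)·47 = 1104.5000.

1104.50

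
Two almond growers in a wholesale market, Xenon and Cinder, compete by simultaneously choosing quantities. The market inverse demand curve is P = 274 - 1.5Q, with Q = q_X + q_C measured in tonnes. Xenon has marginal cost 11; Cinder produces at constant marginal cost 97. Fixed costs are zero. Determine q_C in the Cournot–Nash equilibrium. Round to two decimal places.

20.22

Xenon's profit: π_X = (274 - 1.5Q)q_X - (11q_X). Setting ∂π_X/∂q_X = 0: 263 - 3q_X - (3/2)(q_C) = 0.
Cinder's first-order condition: 177 - 3q_C - (3/2)(q_X) = 0.
Best responses: q_X = (263 - (3/2)q_C)/3, q_C = (177 - (3/2)q_X)/3.
Substituting one into the other gives q_X = 698/9 and q_C = 182/9.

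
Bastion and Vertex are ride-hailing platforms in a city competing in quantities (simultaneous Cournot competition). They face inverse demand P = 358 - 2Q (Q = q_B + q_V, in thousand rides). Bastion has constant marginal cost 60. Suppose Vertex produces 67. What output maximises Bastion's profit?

With the rival's output fixed at 67, Bastion's profit is π_B = (358 - 2·67 - 2q_B)q_B - (60q_B) = (224 - 2q_B)q_B - (60q_B).
∂π_B/∂q_B = 164 - 4q_B = 0, so q_B = 41.

41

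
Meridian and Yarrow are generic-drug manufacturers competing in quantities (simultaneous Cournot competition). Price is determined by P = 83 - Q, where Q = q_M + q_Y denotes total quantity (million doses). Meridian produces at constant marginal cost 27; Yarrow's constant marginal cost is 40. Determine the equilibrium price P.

Meridian's profit: π_M = (83 - Q)q_M - (27q_M). Setting ∂π_M/∂q_M = 0: 56 - 2q_M - (q_Y) = 0.
Yarrow's profit: π_Y = (83 - Q)q_Y - (40q_Y). Setting ∂π_Y/∂q_Y = 0: 43 - 2q_Y - (q_M) = 0.
So q_M = (56 - q_Y)/2 and q_Y = (43 - q_M)/2.
Solving the pair: q_M = 23, q_Y = 10.
Total output Q = 33, so price P = 83 - 33 = 50.

50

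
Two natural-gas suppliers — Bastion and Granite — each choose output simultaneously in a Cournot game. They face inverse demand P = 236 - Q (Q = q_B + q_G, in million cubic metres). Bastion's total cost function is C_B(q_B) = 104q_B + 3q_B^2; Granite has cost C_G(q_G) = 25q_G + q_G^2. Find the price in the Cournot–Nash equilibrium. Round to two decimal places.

Bastion's profit: π_B = (236 - Q)q_B - (104q_B + 3q_B²). Setting ∂π_B/∂q_B = 0: 132 - 8q_B - (q_G) = 0.
Granite's profit: π_G = (236 - Q)q_G - (25q_G + q_G²). Setting ∂π_G/∂q_G = 0: 211 - 4q_G - (q_B) = 0.
So q_B = (132 - q_G)/8 and q_G = (211 - q_B)/4.
Solving the pair: q_B = 317/31, q_G = 1556/31.
Total output Q = 1873/31, so price P = 236 - 1873/31 = 175.5806.

175.58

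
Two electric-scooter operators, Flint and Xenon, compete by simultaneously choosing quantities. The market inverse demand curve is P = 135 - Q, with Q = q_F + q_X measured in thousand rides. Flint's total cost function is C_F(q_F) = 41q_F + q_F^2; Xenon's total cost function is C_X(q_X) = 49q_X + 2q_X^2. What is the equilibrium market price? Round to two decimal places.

Flint's profit: π_F = (135 - Q)q_F - (41q_F + q_F²). Setting ∂π_F/∂q_F = 0: 94 - 4q_F - (q_X) = 0.
Xenon's profit: π_X = (135 - Q)q_X - (49q_X + 2q_X²). Setting ∂π_X/∂q_X = 0: 86 - 6q_X - (q_F) = 0.
Best responses: q_F = (94 - q_X)/4, q_X = (86 - q_F)/6.
Solving the pair: q_F = 478/23, q_X = 250/23.
Total output Q = 728/23, so price P = 135 - 728/23 = 103.3478.

103.35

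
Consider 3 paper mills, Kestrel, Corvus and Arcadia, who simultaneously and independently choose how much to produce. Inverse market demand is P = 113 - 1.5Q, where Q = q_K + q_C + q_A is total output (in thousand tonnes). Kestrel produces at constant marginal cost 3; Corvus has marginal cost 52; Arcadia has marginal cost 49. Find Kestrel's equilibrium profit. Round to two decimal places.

Kestrel's profit: π_K = (113 - 1.5Q)q_K - (3q_K). Setting ∂π_K/∂q_K = 0: 110 - 3q_K - (3/2)(q_C + q_A) = 0.
Corvus's profit: π_C = (113 - 1.5Q)q_C - (52q_C). Setting ∂π_C/∂q_C = 0: 61 - 3q_C - (3/2)(q_K + q_A) = 0.
Arcadia's profit: π_A = (113 - 1.5Q)q_A - (49q_A). Setting ∂π_A/∂q_A = 0: 64 - 3q_A - (3/2)(q_K + q_C) = 0.
Adding the 3 first-order conditions: 235 − 6Q = 0, so Q = 235/6.
Back-substituting: q_K = (110 − 235/4)/(3/2) = 205/6, q_C = (61 − 235/4)/(3/2) = 3/2, q_A = (64 − 235/4)/(3/2) = 7/2.
Price P = 113 - (3/2)·(235/6) = 217/4.
Kestrel's profit: (217/4 - 3)·(205/6) = 1751.0417.

1751.04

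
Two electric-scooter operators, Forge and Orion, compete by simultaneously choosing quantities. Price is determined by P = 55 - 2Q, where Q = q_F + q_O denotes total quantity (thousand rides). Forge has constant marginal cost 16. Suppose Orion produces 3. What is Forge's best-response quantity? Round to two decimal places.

With the rival's output fixed at 3, Forge's profit is π_F = (55 - 2·3 - 2q_F)q_F - (16q_F) = (49 - 2q_F)q_F - (16q_F).
∂π_F/∂q_F = 33 - 4q_F = 0, so q_F = 33/4.

8.25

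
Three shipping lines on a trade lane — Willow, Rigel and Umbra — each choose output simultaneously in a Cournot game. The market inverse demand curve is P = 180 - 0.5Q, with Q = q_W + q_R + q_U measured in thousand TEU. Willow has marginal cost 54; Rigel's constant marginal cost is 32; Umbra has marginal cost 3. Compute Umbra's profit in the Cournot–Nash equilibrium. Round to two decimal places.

8256.13

Willow's profit: π_W = (180 - 0.5Q)q_W - (54q_W). Setting ∂π_W/∂q_W = 0: 126 - q_W - (1/2)(q_R + q_U) = 0.
Rigel's first-order condition: 148 - q_R - (1/2)(q_W + q_U) = 0.
Umbra's first-order condition: 177 - q_U - (1/2)(q_W + q_R) = 0.
Adding the 3 conditions: 451 − Q − Q = 0, i.e. Q = 451/2.
Back-substituting: q_W = (126 − 451/4)/(1/2) = 53/2, q_R = (148 − 451/4)/(1/2) = 141/2, q_U = (177 − 451/4)/(1/2) = 257/2.
Price P = 180 - (1/2)·(451/2) = 269/4.
Umbra's profit: (269/4 - 3)·(257/2) = 8256.1250.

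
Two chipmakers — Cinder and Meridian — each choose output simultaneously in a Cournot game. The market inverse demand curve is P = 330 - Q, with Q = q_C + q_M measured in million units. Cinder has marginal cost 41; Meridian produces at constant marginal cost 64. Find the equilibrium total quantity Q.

185

Cinder's profit: π_C = (330 - Q)q_C - (41q_C). Setting ∂π_C/∂q_C = 0: 289 - 2q_C - (q_M) = 0.
Meridian's profit: π_M = (330 - Q)q_M - (64q_M). Setting ∂π_M/∂q_M = 0: 266 - 2q_M - (q_C) = 0.
Best responses: q_C = (289 - q_M)/2, q_M = (266 - q_C)/2.
Solving the pair: q_C = 104, q_M = 81.
Total output Q = 104 + 81 = 185.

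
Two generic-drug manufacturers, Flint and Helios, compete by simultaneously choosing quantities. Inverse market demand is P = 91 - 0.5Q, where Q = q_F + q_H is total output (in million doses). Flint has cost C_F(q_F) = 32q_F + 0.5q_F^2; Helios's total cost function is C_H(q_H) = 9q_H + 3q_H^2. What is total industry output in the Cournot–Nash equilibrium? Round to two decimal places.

36.84

Flint's profit: π_F = (91 - 0.5Q)q_F - (32q_F + (1/2)q_F²). Setting ∂π_F/∂q_F = 0: 59 - 2q_F - (1/2)(q_H) = 0.
Helios's profit: π_H = (91 - 0.5Q)q_H - (9q_H + 3q_H²). Setting ∂π_H/∂q_H = 0: 82 - 7q_H - (1/2)(q_F) = 0.
Rearranging gives the reaction functions q_F = (59 - (1/2)q_H)/2 and q_H = (82 - (1/2)q_F)/7.
Solving the pair: q_F = 1488/55, q_H = 538/55.
Total output Q = 1488/55 + 538/55 = 36.8364.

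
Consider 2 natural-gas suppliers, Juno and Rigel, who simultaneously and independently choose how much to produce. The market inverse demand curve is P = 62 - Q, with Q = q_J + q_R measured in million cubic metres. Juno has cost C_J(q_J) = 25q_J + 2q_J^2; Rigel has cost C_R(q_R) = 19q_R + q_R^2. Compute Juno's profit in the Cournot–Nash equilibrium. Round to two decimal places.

62.52

Juno's profit: π_J = (62 - Q)q_J - (25q_J + 2q_J²). Setting ∂π_J/∂q_J = 0: 37 - 6q_J - (q_R) = 0.
Rigel's first-order condition: 43 - 4q_R - (q_J) = 0.
Rearranging gives the reaction functions q_J = (37 - q_R)/6 and q_R = (43 - q_J)/4.
Solving the pair: q_J = 105/23, q_R = 221/23.
Price P = 62 - 326/23 = 1100/23.
Juno's profit: (1100/23)·(105/23) - 25·(105/23) - 2(105/23)² = 62.5236.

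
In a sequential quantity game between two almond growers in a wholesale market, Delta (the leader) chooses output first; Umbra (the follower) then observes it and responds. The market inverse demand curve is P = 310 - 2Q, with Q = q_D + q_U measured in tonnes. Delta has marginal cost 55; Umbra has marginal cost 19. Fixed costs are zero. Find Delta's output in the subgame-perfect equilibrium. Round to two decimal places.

Solve by backward induction. Given q_D, the follower Umbra maximises π_U = (310 - 2q_D - 2q_U)q_U - 19q_U.
Setting the follower's marginal profit to zero, 291 - 2q_D - 4q_U = 0, i.e. q_U = (291 - 2q_D)/4.
The leader anticipates this reaction. Substituting into P = 310 - 2Q gives P = 329/2 - q_D, so π_D = (329/2 - q_D)q_D - 55q_D.
The leader's first-order condition 219/2 - 2q_D = 0 yields q_D = 219/4.
Then q_U = (291 - 2·(219/4))/4 = 363/8.

54.75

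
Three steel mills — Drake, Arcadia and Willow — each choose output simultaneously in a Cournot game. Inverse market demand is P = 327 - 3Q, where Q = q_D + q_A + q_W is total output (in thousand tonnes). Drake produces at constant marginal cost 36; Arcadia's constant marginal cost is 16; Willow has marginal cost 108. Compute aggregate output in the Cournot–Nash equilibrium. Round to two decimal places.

Drake's profit: π_D = (327 - 3Q)q_D - (36q_D). Setting ∂π_D/∂q_D = 0: 291 - 6q_D - 3(q_A + q_W) = 0.
Arcadia's first-order condition: 311 - 6q_A - 3(q_D + q_W) = 0.
Willow's profit: π_W = (327 - 3Q)q_W - (108q_W). Setting ∂π_W/∂q_W = 0: 219 - 6q_W - 3(q_D + q_A) = 0.
Summing all 3 equations gives 821 − 12Q = 0, hence Q = 821/12.
Back-substituting: q_D = (291 − 821/4)/3 = 343/12, q_A = (311 − 821/4)/3 = 141/4, q_W = (219 − 821/4)/3 = 55/12.
Total output Q = 343/12 + 141/4 + 55/12 = 821/12.

68.42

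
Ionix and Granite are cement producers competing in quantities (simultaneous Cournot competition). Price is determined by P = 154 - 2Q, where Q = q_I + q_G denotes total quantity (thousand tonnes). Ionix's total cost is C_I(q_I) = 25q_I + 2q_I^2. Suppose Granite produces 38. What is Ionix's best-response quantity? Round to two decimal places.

With the rival's output fixed at 38, Ionix's profit is π_I = (154 - 2·38 - 2q_I)q_I - (25q_I + 2q_I²) = (78 - 2q_I)q_I - (25q_I + 2q_I²).
∂π_I/∂q_I = 53 - 8q_I = 0, so q_I = 53/8.

6.63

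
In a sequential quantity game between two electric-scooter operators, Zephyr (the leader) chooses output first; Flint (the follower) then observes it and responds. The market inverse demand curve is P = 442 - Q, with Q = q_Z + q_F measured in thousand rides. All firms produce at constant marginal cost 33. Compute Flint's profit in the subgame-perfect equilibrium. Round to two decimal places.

10455.06

The follower Flint best-responds to any q_Z: π_F = (442 - Q)q_F - 33q_F.
∂π_F/∂q_F = 409 - q_Z - 2q_F = 0 gives the reaction function q_F = (409 - q_Z)/2.
Zephyr substitutes q_F(q_Z) into its own profit: π_Z = q_Z(442 - q_Z - (409 - q_Z)/2) - 33q_Z = (475/2 - (1/2)q_Z)q_Z - 33q_Z.
Maximising: ∂π_Z/∂q_Z = 409/2 - q_Z = 0, giving q_Z = 409/2.
Then q_F = (409 - 409/2)/2 = 409/4.
Price P = 442 - 1227/4 = 541/4.
Flint's profit: (541/4 - 33)·(409/4) = 10455.0625.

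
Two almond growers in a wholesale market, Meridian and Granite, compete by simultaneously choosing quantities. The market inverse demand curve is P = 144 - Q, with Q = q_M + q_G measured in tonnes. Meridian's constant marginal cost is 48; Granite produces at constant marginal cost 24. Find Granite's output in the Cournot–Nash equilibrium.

48

Meridian's profit: π_M = (144 - Q)q_M - (48q_M). Setting ∂π_M/∂q_M = 0: 96 - 2q_M - (q_G) = 0.
Granite's profit: π_G = (144 - Q)q_G - (24q_G). Setting ∂π_G/∂q_G = 0: 120 - 2q_G - (q_M) = 0.
Rearranging gives the reaction functions q_M = (96 - q_G)/2 and q_G = (120 - q_M)/2.
Solving the pair: q_M = 24, q_G = 48.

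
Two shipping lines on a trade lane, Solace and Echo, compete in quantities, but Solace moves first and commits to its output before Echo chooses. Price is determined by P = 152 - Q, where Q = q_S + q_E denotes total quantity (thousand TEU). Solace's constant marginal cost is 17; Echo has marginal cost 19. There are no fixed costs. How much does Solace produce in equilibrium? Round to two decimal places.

Solve by backward induction. Given q_S, the follower Echo maximises π_E = (152 - q_S - q_E)q_E - 19q_E.
Follower FOC: 133 - q_S - 2q_E = 0, so q_E(q_S) = (133 - q_S)/2.
Solace substitutes q_E(q_S) into its own profit: π_S = q_S(152 - q_S - (133 - q_S)/2) - 17q_S = (171/2 - (1/2)q_S)q_S - 17q_S.
Maximising: ∂π_S/∂q_S = 137/2 - q_S = 0, giving q_S = 137/2.
Then q_E = (133 - 137/2)/2 = 129/4.

68.50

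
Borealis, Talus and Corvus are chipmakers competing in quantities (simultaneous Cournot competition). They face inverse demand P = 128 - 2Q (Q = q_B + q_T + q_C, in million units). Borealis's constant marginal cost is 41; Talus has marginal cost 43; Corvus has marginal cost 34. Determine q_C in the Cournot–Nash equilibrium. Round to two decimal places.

13.75

Borealis's profit: π_B = (128 - 2Q)q_B - (41q_B). Setting ∂π_B/∂q_B = 0: 87 - 4q_B - 2(q_T + q_C) = 0.
Talus's profit: π_T = (128 - 2Q)q_T - (43q_T). Setting ∂π_T/∂q_T = 0: 85 - 4q_T - 2(q_B + q_C) = 0.
Corvus's profit: π_C = (128 - 2Q)q_C - (34q_C). Setting ∂π_C/∂q_C = 0: 94 - 4q_C - 2(q_B + q_T) = 0.
Adding the 3 conditions: 266 − 4Q − 4Q = 0, i.e. Q = 133/4.
Back-substituting: q_B = (87 − 133/2)/2 = 41/4, q_T = (85 − 133/2)/2 = 37/4, q_C = (94 − 133/2)/2 = 55/4.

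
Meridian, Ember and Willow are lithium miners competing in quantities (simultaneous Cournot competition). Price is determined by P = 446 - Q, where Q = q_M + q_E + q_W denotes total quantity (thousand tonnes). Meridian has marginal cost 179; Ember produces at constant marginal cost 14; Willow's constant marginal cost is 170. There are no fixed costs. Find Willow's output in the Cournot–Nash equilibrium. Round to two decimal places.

Meridian's profit: π_M = (446 - Q)q_M - (179q_M). Setting ∂π_M/∂q_M = 0: 267 - 2q_M - (q_E + q_W) = 0.
Ember's profit: π_E = (446 - Q)q_E - (14q_E). Setting ∂π_E/∂q_E = 0: 432 - 2q_E - (q_M + q_W) = 0.
Willow's profit: π_W = (446 - Q)q_W - (170q_W). Setting ∂π_W/∂q_W = 0: 276 - 2q_W - (q_M + q_E) = 0.
Summing all 3 equations gives 975 − 4Q = 0, hence Q = 975/4.
Back-substituting: q_M = (267 − 975/4) = 93/4, q_E = (432 − 975/4) = 753/4, q_W = (276 − 975/4) = 129/4.

32.25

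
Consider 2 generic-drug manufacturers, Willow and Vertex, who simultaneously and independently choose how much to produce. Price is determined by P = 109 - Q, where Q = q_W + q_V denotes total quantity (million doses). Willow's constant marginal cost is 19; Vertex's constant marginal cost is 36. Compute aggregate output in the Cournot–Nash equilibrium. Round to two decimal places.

Willow's profit: π_W = (109 - Q)q_W - (19q_W). Setting ∂π_W/∂q_W = 0: 90 - 2q_W - (q_V) = 0.
Vertex's first-order condition: 73 - 2q_V - (q_W) = 0.
Rearranging gives the reaction functions q_W = (90 - q_V)/2 and q_V = (73 - q_W)/2.
Substituting one into the other gives q_W = 107/3 and q_V = 56/3.
Total output Q = 107/3 + 56/3 = 163/3.

54.33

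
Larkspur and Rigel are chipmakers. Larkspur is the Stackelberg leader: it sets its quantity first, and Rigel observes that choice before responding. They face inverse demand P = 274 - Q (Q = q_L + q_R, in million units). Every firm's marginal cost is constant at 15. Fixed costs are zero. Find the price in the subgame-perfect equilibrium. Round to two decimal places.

The follower Rigel best-responds to any q_L: π_R = (274 - Q)q_R - 15q_R.
Setting the follower's marginal profit to zero, 259 - q_L - 2q_R = 0, i.e. q_R = (259 - q_L)/2.
The leader anticipates this reaction. Substituting into P = 274 - Q gives P = 289/2 - (1/2)q_L, so π_L = (289/2 - (1/2)q_L)q_L - 15q_L.
Leader FOC: 259/2 - q_L = 0, so q_L = 259/2.
Then q_R = (259 - 259/2)/2 = 259/4.
Total output Q = 777/4, so price P = 274 - 777/4 = 319/4.

79.75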